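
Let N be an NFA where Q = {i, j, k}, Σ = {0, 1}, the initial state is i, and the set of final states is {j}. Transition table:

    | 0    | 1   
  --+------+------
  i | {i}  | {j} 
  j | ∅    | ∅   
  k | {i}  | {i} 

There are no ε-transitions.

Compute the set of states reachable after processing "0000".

{i}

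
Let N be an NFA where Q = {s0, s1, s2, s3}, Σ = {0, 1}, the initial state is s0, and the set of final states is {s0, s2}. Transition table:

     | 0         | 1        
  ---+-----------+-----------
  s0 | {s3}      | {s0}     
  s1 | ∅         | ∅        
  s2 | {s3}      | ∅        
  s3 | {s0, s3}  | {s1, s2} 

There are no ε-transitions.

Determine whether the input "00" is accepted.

Yes

Start in {s0}.
Read '0': s0→{s3}; now {s3}.
Read '0': s3→{s0, s3}; now {s0, s3}.
The final set {s0, s3} contains the accepting state s0.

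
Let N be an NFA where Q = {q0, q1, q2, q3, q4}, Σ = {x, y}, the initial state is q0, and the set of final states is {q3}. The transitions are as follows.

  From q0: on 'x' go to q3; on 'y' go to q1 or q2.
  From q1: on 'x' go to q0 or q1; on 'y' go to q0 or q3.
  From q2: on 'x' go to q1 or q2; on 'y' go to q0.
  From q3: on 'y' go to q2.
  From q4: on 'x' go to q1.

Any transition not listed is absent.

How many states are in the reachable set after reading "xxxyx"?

Start in {q0}.
Read 'x': q0→{q3}; now {q3}.
Read 'x': q3→∅; now ∅.
The set is empty and remains empty for the remaining 3 symbols.
That set has 0 states.

0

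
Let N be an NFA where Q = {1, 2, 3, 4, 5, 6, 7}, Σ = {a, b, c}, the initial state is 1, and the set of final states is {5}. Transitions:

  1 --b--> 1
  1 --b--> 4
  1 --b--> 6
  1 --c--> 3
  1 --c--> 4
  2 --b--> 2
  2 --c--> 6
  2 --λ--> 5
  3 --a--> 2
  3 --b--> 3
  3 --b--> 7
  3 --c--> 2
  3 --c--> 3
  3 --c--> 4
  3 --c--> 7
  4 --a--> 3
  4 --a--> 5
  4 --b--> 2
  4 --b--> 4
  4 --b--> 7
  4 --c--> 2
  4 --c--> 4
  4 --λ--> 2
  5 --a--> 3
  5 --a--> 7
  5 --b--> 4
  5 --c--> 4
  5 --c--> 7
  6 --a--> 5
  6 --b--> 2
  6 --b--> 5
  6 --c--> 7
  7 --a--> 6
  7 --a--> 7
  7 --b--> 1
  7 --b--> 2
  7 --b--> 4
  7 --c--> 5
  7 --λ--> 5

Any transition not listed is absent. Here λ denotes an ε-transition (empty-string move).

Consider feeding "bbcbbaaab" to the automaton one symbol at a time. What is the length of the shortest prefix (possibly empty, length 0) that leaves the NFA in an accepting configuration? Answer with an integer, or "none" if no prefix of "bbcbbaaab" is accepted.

Start in {1}.
Read 'b': 1→{1, 4, 6}; union {1, 4, 6}; ε-closure = {1, 2, 4, 5, 6}.
None of the earlier sets intersect F, but {1, 2, 4, 5, 6} does.

1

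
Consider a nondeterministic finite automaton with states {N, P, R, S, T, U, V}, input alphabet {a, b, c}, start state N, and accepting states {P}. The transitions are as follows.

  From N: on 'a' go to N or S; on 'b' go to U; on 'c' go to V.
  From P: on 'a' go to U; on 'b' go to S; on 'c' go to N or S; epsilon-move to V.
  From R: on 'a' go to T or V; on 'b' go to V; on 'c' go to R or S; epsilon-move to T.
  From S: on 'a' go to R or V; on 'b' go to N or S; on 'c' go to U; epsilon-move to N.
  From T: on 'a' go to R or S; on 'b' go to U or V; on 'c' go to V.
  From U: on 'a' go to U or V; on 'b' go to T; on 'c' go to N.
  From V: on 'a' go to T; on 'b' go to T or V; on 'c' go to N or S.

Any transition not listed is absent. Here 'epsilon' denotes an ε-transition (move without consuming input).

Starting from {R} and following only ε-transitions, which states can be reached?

{R, T}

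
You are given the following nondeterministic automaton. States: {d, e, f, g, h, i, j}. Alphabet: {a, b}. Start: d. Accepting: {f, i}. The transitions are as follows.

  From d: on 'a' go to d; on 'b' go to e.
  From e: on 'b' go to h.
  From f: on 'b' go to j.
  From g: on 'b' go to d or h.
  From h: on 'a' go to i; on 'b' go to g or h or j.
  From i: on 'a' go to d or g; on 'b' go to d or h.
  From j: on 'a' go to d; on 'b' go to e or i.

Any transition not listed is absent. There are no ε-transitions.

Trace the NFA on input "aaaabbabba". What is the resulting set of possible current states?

{d, i}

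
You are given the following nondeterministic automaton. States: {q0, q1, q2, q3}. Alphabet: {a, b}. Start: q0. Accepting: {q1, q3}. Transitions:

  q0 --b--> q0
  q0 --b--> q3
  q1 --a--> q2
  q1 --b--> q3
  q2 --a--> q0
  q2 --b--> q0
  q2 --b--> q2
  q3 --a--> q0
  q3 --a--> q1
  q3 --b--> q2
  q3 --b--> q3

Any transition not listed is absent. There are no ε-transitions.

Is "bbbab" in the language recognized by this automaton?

Yes

Start in {q0}.
Read 'b': q0→{q0, q3}; now {q0, q3}.
Read 'b': q0→{q0, q3}, q3→{q2, q3}; now {q0, q2, q3}.
Read 'b': q0→{q0, q3}, q2→{q0, q2}, q3→{q2, q3}; now {q0, q2, q3}.
Read 'a': q0→∅, q2→{q0}, q3→{q0, q1}; now {q0, q1}.
Read 'b': q0→{q0, q3}, q1→{q3}; now {q0, q3}.
The final set {q0, q3} contains the accepting state q3.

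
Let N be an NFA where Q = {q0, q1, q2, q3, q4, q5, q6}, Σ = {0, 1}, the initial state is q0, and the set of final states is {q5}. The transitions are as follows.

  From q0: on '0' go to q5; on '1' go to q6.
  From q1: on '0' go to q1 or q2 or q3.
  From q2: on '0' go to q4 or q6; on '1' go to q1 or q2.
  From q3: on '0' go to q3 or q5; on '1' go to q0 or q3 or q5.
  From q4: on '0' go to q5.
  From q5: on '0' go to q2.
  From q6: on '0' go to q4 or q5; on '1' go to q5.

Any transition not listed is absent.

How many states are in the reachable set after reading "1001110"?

5

Start in {q0}.
Read '1': q0→{q6}; now {q6}.
Read '0': q6→{q4, q5}; now {q4, q5}.
Read '0': q4→{q5}, q5→{q2}; now {q2, q5}.
Read '1': q2→{q1, q2}, q5→∅; now {q1, q2}.
Read '1': q1→∅, q2→{q1, q2}; now {q1, q2}.
Read '1': q1→∅, q2→{q1, q2}; now {q1, q2}.
Read '0': q1→{q1, q2, q3}, q2→{q4, q6}; now {q1, q2, q3, q4, q6}.
That set has 5 states.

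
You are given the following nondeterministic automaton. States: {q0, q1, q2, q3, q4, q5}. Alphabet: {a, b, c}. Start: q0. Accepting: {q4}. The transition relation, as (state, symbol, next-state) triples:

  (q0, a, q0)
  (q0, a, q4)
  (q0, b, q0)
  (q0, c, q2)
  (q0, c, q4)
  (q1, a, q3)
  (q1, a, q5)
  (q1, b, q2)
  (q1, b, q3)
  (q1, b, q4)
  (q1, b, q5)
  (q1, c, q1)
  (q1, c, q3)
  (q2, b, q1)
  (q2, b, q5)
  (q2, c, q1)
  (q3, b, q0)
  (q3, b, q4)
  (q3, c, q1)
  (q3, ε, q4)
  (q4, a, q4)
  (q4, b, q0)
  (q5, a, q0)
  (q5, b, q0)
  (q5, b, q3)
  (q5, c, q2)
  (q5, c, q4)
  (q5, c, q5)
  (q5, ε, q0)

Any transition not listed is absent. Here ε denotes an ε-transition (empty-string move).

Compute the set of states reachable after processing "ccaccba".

Start in {q0}.
Read 'c': q0→{q2, q4}; now {q2, q4}.
Read 'c': q2→{q1}, q4→∅; now {q1}.
Read 'a': q1→{q3, q5}; union {q3, q5}; ε-closure = {q0, q3, q4, q5}.
Read 'c': q0→{q2, q4}, q3→{q1}, q4→∅, q5→{q2, q4, q5}; union {q1, q2, q4, q5}; ε-closure = {q0, q1, q2, q4, q5}.
Read 'c': q0→{q2, q4}, q1→{q1, q3}, q2→{q1}, q4→∅, q5→{q2, q4, q5}; union {q1, q2, q3, q4, q5}; ε-closure = {q0, q1, q2, q3, q4, q5}.
Read 'b': q0→{q0}, q1→{q2, q3, q4, q5}, q2→{q1, q5}, q3→{q0, q4}, q4→{q0}, q5→{q0, q3}; now {q0, q1, q2, q3, q4, q5}.
Read 'a': q0→{q0, q4}, q1→{q3, q5}, q2→∅, q3→∅, q4→{q4}, q5→{q0}; now {q0, q3, q4, q5}.

{q0, q3, q4, q5}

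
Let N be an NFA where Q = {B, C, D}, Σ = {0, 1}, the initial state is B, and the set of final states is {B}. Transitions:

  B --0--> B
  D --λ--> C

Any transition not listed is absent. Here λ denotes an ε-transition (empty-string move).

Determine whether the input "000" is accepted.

Yes

Start in {B}.
Read '0': B→{B}; now {B}.
Read '0': B→{B}; now {B}.
Read '0': B→{B}; now {B}.
The final set {B} contains the accepting state B.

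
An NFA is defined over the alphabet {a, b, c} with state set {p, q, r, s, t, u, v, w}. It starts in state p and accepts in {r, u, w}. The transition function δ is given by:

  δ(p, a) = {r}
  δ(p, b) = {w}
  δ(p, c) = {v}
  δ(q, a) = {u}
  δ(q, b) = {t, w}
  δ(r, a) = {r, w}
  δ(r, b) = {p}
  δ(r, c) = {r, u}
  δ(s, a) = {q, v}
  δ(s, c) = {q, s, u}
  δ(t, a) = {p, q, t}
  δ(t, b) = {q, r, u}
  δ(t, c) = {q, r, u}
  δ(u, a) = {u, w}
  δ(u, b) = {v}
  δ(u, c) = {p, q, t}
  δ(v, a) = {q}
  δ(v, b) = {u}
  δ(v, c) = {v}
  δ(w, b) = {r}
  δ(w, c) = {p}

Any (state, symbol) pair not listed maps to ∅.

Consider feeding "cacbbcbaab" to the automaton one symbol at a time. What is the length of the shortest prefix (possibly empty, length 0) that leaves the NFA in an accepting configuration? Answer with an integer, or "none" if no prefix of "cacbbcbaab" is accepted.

Start in {p}.
Read 'c': {p} → {v}.
Read 'a': {v} → {q}.
Read 'c': {q} → ∅.
The set is empty and remains empty for the remaining 7 symbols.
No reachable set along the way intersects F.

none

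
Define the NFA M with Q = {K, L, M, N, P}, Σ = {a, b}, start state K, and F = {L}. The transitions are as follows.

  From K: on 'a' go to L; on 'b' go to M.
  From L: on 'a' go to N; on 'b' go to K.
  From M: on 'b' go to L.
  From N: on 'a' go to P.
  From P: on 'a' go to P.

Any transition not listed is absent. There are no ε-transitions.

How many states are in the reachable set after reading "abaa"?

Start in {K}.
Read 'a': {K} → {L}.
Read 'b': {L} → {K}.
Read 'a': {K} → {L}.
Read 'a': {L} → {N}.
That set has 1 state.

1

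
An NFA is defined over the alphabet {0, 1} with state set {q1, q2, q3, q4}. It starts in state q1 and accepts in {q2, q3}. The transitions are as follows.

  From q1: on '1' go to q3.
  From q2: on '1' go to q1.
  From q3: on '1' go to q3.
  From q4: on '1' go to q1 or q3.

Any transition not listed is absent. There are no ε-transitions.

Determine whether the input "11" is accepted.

Start in {q1}.
Read '1': q1→{q3}; now {q3}.
Read '1': q3→{q3}; now {q3}.
The final set {q3} contains the accepting state q3.

Yes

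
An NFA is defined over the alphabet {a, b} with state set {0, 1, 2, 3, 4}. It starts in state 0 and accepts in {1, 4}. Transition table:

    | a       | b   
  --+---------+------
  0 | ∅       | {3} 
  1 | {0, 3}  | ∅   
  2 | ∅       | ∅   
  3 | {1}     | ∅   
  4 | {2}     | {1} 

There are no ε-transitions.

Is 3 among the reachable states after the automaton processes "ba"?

Start in {0}.
Read 'b': 0→{3}; now {3}.
Read 'a': 3→{1}; now {1}.
State 3 is not in {1}.

No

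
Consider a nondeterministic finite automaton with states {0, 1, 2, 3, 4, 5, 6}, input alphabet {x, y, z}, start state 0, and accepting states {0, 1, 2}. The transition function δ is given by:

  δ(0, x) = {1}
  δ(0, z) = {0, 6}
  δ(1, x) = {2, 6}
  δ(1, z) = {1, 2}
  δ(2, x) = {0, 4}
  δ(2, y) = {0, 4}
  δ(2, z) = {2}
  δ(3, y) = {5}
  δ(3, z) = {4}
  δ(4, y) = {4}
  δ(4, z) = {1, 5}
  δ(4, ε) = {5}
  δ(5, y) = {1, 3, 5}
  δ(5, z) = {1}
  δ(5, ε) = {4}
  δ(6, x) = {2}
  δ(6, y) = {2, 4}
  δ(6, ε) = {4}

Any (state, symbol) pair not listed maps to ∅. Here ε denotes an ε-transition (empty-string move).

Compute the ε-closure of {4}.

{4, 5}

Begin with {4}.
ε-move 4 → 5; add 5.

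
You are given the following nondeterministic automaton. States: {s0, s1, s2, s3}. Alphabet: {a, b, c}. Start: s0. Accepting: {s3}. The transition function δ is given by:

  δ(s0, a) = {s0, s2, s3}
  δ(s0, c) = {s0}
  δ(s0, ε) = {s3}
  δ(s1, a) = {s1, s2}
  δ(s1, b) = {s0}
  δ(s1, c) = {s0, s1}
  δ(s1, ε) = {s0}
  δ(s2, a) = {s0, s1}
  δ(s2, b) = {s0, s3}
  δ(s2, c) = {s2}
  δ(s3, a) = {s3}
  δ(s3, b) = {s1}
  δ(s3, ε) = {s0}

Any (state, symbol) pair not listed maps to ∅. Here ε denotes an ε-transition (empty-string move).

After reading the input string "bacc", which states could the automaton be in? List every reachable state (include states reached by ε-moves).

{s0, s1, s2, s3}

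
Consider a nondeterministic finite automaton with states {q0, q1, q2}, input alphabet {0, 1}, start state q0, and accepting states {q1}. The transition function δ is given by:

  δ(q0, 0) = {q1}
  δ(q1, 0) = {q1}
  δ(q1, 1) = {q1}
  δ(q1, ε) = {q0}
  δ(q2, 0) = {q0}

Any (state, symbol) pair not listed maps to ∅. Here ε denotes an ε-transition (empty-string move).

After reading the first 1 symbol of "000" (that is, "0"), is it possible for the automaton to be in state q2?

Start in {q0}.
Read '0': q0→{q1}; union {q1}; ε-closure = {q0, q1}.
State q2 is not in {q0, q1}.

No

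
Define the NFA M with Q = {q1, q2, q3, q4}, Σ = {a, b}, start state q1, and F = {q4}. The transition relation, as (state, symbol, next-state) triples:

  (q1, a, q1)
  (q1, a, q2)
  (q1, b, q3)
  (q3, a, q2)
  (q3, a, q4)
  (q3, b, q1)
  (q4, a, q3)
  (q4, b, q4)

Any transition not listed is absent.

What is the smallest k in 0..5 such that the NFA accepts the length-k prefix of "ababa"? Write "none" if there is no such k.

3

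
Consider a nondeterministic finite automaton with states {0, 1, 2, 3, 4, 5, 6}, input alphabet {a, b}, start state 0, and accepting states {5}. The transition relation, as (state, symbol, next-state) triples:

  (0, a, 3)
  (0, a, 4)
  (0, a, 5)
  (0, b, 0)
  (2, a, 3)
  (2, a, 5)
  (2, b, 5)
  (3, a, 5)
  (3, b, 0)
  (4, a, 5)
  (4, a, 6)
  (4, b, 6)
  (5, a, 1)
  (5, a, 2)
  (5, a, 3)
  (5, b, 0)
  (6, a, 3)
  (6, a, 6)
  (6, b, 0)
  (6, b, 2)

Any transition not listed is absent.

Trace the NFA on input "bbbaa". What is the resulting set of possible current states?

Start in {0}.
Read 'b': {0} → {0}.
Read 'b': {0} → {0}.
Read 'b': {0} → {0}.
Read 'a': {0} → {3, 4, 5}.
Read 'a': {3, 4, 5} → {1, 2, 3, 5, 6}.

{1, 2, 3, 5, 6}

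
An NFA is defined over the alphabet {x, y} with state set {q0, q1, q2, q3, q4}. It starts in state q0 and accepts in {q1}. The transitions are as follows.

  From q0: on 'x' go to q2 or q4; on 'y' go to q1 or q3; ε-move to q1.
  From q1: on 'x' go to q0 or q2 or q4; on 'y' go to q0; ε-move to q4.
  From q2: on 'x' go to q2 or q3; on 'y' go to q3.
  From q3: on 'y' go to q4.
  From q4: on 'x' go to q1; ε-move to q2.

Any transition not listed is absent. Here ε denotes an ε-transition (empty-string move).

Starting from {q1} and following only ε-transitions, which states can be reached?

{q1, q2, q4}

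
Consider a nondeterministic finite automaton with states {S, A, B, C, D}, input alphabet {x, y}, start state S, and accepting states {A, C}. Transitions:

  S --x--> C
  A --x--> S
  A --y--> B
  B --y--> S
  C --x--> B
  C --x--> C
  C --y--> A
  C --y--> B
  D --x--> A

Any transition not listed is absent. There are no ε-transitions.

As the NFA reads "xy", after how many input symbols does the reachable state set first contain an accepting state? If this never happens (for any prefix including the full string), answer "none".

1

Start in {S}.
Read 'x': {S} → {C}.
None of the earlier sets intersect F, but {C} does.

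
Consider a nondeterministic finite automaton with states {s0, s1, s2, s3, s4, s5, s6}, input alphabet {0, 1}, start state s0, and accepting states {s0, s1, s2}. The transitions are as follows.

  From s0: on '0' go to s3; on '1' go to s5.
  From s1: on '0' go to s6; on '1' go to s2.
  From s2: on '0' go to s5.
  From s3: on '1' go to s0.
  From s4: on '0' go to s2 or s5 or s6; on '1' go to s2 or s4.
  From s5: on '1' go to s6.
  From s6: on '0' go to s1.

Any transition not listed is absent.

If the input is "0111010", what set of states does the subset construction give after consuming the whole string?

{s5}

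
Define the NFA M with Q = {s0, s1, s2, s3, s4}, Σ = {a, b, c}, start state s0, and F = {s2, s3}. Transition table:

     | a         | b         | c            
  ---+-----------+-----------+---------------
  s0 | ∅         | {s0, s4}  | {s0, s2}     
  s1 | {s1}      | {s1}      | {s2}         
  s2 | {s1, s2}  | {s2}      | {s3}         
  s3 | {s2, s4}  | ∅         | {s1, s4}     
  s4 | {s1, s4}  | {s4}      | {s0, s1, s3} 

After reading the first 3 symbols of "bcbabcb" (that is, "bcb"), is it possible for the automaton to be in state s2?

Start in {s0}.
Read 'b': {s0} → {s0, s4}.
Read 'c': {s0, s4} → {s0, s1, s2, s3}.
Read 'b': {s0, s1, s2, s3} → {s0, s1, s2, s4}.
State s2 is in {s0, s1, s2, s4}.

Yes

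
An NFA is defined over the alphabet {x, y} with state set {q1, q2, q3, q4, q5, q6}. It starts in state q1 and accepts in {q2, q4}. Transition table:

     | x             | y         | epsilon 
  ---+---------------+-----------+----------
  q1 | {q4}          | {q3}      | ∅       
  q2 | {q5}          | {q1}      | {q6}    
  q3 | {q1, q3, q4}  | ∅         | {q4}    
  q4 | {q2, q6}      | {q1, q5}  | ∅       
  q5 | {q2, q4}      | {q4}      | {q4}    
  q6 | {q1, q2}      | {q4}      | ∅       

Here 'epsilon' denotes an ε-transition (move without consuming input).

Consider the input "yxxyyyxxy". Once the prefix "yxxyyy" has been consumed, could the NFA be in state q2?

No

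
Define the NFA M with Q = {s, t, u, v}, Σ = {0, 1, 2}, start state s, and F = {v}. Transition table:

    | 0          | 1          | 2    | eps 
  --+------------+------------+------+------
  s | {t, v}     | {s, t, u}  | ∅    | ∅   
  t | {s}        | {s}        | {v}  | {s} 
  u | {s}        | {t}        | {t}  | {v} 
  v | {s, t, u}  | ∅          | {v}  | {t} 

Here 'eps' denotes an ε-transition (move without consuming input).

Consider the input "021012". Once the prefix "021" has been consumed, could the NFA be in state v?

Start in {s}.
Read '0': s→{t, v}; union {t, v}; ε-closure = {s, t, v}.
Read '2': s→∅, t→{v}, v→{v}; union {v}; ε-closure = {s, t, v}.
Read '1': s→{s, t, u}, t→{s}, v→∅; union {s, t, u}; ε-closure = {s, t, u, v}.
State v is in {s, t, u, v}.

Yes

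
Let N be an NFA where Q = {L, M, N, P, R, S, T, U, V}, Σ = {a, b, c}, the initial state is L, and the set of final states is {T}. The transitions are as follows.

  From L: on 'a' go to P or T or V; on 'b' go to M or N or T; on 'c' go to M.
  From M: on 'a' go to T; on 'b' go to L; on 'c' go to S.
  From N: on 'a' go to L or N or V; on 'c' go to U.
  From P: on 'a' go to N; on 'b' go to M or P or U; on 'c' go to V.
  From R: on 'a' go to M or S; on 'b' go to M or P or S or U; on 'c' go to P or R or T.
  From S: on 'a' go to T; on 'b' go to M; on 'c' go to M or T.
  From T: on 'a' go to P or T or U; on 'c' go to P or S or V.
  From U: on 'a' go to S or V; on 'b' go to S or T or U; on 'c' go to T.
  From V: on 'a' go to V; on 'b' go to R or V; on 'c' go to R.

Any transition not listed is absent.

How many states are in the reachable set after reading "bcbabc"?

6

Start in {L}.
Read 'b': L→{M, N, T}; now {M, N, T}.
Read 'c': M→{S}, N→{U}, T→{P, S, V}; now {P, S, U, V}.
Read 'b': P→{M, P, U}, S→{M}, U→{S, T, U}, V→{R, V}; now {M, P, R, S, T, U, V}.
Read 'a': M→{T}, P→{N}, R→{M, S}, S→{T}, T→{P, T, U}, U→{S, V}, V→{V}; now {M, N, P, S, T, U, V}.
Read 'b': M→{L}, N→∅, P→{M, P, U}, S→{M}, T→∅, U→{S, T, U}, V→{R, V}; now {L, M, P, R, S, T, U, V}.
Read 'c': L→{M}, M→{S}, P→{V}, R→{P, R, T}, S→{M, T}, T→{P, S, V}, U→{T}, V→{R}; now {M, P, R, S, T, V}.
That set has 6 states.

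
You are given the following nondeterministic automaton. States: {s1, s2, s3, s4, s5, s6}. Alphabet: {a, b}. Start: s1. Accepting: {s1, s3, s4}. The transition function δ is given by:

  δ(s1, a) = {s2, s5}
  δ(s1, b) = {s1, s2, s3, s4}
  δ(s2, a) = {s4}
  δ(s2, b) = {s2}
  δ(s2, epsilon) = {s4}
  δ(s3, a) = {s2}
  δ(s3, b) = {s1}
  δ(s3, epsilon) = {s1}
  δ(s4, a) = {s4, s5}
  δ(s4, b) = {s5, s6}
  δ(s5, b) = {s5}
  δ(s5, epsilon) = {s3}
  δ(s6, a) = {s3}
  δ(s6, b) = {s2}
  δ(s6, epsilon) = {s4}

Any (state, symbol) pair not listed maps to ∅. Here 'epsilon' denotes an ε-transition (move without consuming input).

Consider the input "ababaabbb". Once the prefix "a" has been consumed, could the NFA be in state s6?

No

Start in {s1}.
Read 'a': {s1} → {s1, s2, s3, s4, s5}.
State s6 is not in {s1, s2, s3, s4, s5}.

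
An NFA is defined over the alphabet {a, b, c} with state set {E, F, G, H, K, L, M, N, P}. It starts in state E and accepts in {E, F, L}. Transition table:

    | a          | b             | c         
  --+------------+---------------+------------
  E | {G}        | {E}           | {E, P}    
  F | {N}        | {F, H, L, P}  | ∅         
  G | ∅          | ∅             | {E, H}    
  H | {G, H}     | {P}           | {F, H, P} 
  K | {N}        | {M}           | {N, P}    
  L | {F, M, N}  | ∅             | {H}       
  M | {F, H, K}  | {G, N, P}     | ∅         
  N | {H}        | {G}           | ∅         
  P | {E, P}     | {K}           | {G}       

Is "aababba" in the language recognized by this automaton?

No

Start in {E}.
Read 'a': E→{G}; now {G}.
Read 'a': G→∅; now ∅.
The set is empty and remains empty for the remaining 5 symbols.
The final set ∅ contains no accepting state.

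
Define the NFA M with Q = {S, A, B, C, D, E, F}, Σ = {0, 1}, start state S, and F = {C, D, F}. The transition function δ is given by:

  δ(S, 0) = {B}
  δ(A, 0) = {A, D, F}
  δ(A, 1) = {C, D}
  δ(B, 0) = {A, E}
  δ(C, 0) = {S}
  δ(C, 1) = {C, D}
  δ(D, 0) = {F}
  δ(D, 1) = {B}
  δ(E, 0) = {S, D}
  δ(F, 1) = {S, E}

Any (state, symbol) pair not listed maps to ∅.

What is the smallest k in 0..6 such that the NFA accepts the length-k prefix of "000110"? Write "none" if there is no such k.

Start in {S}.
Read '0': S→{B}; now {B}.
Read '0': B→{A, E}; now {A, E}.
Read '0': A→{A, D, F}, E→{S, D}; now {S, A, D, F}.
None of the earlier sets intersect F, but {S, A, D, F} does.

3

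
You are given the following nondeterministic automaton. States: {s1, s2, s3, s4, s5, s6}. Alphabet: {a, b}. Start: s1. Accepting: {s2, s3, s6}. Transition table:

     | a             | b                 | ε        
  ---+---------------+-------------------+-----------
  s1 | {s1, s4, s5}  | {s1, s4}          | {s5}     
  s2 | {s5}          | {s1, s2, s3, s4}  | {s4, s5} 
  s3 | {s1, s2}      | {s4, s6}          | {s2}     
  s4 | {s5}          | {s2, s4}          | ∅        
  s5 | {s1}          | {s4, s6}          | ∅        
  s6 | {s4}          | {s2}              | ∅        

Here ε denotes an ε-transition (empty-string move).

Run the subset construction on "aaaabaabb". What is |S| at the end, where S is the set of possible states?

6

Start: ε-closure({s1}) = {s1, s5}.
Read 'a': {s1, s5} → {s1, s4, s5}.
Read 'a': {s1, s4, s5} → {s1, s4, s5}.
Read 'a': {s1, s4, s5} → {s1, s4, s5}.
Read 'a': {s1, s4, s5} → {s1, s4, s5}.
Read 'b': {s1, s4, s5} → {s1, s2, s4, s5, s6}.
Read 'a': {s1, s2, s4, s5, s6} → {s1, s4, s5}.
Read 'a': {s1, s4, s5} → {s1, s4, s5}.
Read 'b': {s1, s4, s5} → {s1, s2, s4, s5, s6}.
Read 'b': {s1, s2, s4, s5, s6} → {s1, s2, s3, s4, s5, s6}.
That set has 6 states.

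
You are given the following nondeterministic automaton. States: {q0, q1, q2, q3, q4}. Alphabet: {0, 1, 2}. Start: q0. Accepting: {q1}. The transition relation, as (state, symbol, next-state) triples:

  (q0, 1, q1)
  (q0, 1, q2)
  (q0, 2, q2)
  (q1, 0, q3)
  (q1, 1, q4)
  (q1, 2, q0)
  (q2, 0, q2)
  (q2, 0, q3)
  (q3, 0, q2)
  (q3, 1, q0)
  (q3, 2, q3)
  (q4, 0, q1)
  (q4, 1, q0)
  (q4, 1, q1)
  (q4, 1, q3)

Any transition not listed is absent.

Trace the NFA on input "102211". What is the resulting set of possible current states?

Start in {q0}.
Read '1': q0→{q1, q2}; now {q1, q2}.
Read '0': q1→{q3}, q2→{q2, q3}; now {q2, q3}.
Read '2': q2→∅, q3→{q3}; now {q3}.
Read '2': q3→{q3}; now {q3}.
Read '1': q3→{q0}; now {q0}.
Read '1': q0→{q1, q2}; now {q1, q2}.

{q1, q2}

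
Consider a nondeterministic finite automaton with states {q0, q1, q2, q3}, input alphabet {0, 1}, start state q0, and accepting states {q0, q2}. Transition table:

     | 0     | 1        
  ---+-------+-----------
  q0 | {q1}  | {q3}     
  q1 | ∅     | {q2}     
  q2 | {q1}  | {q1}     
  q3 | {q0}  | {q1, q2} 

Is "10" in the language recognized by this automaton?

Yes

Start in {q0}.
Read '1': {q0} → {q3}.
Read '0': {q3} → {q0}.
The final set {q0} contains the accepting state q0.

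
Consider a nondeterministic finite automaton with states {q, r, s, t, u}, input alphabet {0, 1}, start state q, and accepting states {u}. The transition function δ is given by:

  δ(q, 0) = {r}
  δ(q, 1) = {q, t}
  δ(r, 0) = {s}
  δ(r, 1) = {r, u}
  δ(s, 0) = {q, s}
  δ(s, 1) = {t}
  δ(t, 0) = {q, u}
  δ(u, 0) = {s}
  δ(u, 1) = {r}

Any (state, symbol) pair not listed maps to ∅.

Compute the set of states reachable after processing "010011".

Start in {q}.
Read '0': {q} → {r}.
Read '1': {r} → {r, u}.
Read '0': {r, u} → {s}.
Read '0': {s} → {q, s}.
Read '1': {q, s} → {q, t}.
Read '1': {q, t} → {q, t}.

{q, t}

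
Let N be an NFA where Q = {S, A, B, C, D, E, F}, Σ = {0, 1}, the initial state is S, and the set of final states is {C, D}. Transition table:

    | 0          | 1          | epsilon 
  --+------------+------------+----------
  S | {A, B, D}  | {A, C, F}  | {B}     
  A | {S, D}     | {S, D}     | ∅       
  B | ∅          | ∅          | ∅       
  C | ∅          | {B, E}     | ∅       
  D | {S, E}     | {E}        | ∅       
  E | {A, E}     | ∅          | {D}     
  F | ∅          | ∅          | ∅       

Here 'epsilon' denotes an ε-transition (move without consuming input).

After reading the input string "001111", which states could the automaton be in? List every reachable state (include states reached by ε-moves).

Start: ε-closure({S}) = {S, B}.
Read '0': S→{A, B, D}, B→∅; now {A, B, D}.
Read '0': A→{S, D}, B→∅, D→{S, E}; union {S, D, E}; ε-closure = {S, B, D, E}.
Read '1': S→{A, C, F}, B→∅, D→{E}, E→∅; union {A, C, E, F}; ε-closure = {A, C, D, E, F}.
Read '1': A→{S, D}, C→{B, E}, D→{E}, E→∅, F→∅; now {S, B, D, E}.
Read '1': S→{A, C, F}, B→∅, D→{E}, E→∅; union {A, C, E, F}; ε-closure = {A, C, D, E, F}.
Read '1': A→{S, D}, C→{B, E}, D→{E}, E→∅, F→∅; now {S, B, D, E}.

{S, B, D, E}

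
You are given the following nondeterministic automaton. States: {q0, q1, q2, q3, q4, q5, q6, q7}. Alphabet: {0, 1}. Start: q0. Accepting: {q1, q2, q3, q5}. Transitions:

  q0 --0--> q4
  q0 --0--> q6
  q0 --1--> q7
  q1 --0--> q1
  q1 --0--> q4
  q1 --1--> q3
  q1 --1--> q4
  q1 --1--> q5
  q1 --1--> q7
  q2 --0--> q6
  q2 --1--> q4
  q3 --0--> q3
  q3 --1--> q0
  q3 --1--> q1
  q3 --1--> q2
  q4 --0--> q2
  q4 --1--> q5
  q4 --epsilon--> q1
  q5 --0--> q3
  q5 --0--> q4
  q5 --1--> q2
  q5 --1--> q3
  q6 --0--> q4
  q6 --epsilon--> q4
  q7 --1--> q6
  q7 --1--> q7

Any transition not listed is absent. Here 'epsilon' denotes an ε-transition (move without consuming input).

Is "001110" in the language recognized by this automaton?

Yes

Start in {q0}.
Read '0': {q0} → {q1, q4, q6}.
Read '0': {q1, q4, q6} → {q1, q2, q4}.
Read '1': {q1, q2, q4} → {q1, q3, q4, q5, q7}.
Read '1': {q1, q3, q4, q5, q7} → {q0, q1, q2, q3, q4, q5, q6, q7}.
Read '1': {q0, q1, q2, q3, q4, q5, q6, q7} → {q0, q1, q2, q3, q4, q5, q6, q7}.
Read '0': {q0, q1, q2, q3, q4, q5, q6, q7} → {q1, q2, q3, q4, q6}.
The final set {q1, q2, q3, q4, q6} contains the accepting states q1, q2, q3.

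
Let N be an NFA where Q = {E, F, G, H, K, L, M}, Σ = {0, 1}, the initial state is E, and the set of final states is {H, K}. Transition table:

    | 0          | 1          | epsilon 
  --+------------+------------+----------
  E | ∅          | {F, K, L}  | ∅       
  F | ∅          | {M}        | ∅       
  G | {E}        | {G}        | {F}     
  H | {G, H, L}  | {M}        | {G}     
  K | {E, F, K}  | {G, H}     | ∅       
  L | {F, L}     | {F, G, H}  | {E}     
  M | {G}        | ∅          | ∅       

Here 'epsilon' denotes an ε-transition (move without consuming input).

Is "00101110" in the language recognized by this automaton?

No

Start in {E}.
Read '0': E→∅; now ∅.
The set is empty and remains empty for the remaining 7 symbols.
The final set ∅ contains no accepting state.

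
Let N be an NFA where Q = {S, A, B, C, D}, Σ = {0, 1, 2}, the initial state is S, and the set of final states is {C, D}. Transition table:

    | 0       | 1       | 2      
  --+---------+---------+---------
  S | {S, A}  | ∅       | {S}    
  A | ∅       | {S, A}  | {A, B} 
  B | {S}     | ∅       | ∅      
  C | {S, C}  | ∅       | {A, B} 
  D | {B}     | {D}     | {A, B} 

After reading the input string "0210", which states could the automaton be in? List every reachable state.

{S, A}

Start in {S}.
Read '0': {S} → {S, A}.
Read '2': {S, A} → {S, A, B}.
Read '1': {S, A, B} → {S, A}.
Read '0': {S, A} → {S, A}.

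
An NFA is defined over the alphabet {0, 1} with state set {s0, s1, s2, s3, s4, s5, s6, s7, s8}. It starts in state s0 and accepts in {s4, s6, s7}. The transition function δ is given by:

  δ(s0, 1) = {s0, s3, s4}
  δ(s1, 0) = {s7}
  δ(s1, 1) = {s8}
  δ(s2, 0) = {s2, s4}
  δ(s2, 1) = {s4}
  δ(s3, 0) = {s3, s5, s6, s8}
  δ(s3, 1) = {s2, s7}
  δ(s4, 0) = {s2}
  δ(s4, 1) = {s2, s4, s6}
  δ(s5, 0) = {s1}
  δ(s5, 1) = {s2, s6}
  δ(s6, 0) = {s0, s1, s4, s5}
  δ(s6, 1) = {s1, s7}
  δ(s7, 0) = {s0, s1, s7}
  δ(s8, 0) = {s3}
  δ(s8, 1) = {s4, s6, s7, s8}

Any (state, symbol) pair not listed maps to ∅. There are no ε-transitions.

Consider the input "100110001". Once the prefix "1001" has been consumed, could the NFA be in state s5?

Start in {s0}.
Read '1': {s0} → {s0, s3, s4}.
Read '0': {s0, s3, s4} → {s2, s3, s5, s6, s8}.
Read '0': {s2, s3, s5, s6, s8} → {s0, s1, s2, s3, s4, s5, s6, s8}.
Read '1': {s0, s1, s2, s3, s4, s5, s6, s8} → {s0, s1, s2, s3, s4, s6, s7, s8}.
State s5 is not in {s0, s1, s2, s3, s4, s6, s7, s8}.

No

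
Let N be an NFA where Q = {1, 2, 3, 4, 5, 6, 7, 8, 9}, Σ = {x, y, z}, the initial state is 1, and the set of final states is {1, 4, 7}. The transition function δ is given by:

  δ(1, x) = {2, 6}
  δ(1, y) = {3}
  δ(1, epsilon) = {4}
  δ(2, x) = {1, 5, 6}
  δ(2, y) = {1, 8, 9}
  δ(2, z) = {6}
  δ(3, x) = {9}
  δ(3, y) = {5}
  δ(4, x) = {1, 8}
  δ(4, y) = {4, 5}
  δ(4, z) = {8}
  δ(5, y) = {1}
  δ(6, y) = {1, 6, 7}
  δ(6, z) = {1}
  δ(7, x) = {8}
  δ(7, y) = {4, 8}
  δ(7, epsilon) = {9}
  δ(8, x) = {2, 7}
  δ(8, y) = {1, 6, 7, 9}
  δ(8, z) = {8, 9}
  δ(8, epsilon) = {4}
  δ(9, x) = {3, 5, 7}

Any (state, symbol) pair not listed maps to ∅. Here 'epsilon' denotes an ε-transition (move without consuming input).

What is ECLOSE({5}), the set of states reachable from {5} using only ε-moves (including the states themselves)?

{5}

Begin with {5}.
No ε-moves leave this set, so the closure equals the set itself.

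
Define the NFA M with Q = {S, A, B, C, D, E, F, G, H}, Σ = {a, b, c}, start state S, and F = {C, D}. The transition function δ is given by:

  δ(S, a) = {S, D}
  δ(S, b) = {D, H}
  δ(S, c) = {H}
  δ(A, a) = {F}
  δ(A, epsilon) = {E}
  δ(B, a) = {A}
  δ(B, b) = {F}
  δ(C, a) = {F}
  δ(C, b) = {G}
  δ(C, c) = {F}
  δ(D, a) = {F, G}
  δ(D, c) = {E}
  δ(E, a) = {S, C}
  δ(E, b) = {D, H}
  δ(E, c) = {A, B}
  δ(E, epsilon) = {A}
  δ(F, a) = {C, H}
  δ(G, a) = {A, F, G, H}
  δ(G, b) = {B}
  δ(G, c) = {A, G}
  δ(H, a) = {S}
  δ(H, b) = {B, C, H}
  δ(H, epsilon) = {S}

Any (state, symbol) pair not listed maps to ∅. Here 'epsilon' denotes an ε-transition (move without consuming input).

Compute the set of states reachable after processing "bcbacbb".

Start in {S}.
Read 'b': {S} → {S, D, H}.
Read 'c': {S, D, H} → {S, A, E, H}.
Read 'b': {S, A, E, H} → {S, B, C, D, H}.
Read 'a': {S, B, C, D, H} → {S, A, D, E, F, G}.
Read 'c': {S, A, D, E, F, G} → {S, A, B, E, G, H}.
Read 'b': {S, A, B, E, G, H} → {S, B, C, D, F, H}.
Read 'b': {S, B, C, D, F, H} → {S, B, C, D, F, G, H}.

{S, B, C, D, F, G, H}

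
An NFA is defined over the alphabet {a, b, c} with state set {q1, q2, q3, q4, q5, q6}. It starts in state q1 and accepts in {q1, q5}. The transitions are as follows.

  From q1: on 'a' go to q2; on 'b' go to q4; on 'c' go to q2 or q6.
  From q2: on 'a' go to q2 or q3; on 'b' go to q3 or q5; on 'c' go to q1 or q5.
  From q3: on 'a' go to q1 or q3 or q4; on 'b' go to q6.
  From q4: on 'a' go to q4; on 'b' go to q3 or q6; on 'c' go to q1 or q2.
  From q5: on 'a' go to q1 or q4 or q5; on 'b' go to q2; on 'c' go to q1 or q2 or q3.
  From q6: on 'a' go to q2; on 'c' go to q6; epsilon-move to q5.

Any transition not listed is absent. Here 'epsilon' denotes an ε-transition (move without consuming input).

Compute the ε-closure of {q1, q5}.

Begin with {q1, q5}.
No ε-moves leave this set, so the closure equals the set itself.

{q1, q5}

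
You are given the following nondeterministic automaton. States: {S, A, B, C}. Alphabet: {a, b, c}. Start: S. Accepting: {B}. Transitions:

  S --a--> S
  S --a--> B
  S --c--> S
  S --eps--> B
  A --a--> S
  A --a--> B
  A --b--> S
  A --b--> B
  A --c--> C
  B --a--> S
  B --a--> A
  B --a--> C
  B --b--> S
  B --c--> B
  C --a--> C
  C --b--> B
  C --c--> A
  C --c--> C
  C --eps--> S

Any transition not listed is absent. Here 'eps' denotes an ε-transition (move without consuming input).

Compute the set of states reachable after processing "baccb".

{S, B}

Start: ε-closure({S}) = {S, B}.
Read 'b': S→∅, B→{S}; union {S}; ε-closure = {S, B}.
Read 'a': S→{S, B}, B→{S, A, C}; now {S, A, B, C}.
Read 'c': S→{S}, A→{C}, B→{B}, C→{A, C}; now {S, A, B, C}.
Read 'c': S→{S}, A→{C}, B→{B}, C→{A, C}; now {S, A, B, C}.
Read 'b': S→∅, A→{S, B}, B→{S}, C→{B}; now {S, B}.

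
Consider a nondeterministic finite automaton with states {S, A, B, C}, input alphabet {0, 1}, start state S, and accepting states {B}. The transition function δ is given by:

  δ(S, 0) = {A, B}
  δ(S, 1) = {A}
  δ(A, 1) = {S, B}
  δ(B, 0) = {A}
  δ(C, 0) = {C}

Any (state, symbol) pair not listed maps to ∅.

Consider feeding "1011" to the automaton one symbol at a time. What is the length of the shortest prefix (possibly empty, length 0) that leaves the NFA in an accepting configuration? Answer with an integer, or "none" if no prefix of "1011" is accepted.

none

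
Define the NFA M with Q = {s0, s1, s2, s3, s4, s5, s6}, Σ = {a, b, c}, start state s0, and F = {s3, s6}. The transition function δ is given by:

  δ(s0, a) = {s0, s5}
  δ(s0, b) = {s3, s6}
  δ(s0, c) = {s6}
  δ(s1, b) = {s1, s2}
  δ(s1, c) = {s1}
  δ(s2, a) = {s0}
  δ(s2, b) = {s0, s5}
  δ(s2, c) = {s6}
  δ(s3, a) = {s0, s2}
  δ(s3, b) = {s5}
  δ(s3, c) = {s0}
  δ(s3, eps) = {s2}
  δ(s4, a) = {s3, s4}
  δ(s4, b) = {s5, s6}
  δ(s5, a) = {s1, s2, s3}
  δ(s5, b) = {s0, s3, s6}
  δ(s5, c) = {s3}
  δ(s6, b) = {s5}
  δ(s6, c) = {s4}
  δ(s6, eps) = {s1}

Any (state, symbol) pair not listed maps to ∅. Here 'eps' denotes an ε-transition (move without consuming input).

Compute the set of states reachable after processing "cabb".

∅

Start in {s0}.
Read 'c': s0→{s6}; union {s6}; ε-closure = {s1, s6}.
Read 'a': s1→∅, s6→∅; now ∅.
The set is empty and remains empty for the remaining 2 symbols.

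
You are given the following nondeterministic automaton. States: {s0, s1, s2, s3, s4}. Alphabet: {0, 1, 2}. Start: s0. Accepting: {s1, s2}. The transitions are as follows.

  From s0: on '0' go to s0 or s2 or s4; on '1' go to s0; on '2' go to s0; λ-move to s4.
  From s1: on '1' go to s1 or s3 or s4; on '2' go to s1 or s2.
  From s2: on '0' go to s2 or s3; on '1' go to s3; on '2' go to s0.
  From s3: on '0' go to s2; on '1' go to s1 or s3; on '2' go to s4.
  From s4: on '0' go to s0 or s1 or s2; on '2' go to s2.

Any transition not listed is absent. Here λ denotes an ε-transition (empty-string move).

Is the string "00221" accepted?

Yes

Start: ε-closure({s0}) = {s0, s4}.
Read '0': s0→{s0, s2, s4}, s4→{s0, s1, s2}; now {s0, s1, s2, s4}.
Read '0': s0→{s0, s2, s4}, s1→∅, s2→{s2, s3}, s4→{s0, s1, s2}; now {s0, s1, s2, s3, s4}.
Read '2': s0→{s0}, s1→{s1, s2}, s2→{s0}, s3→{s4}, s4→{s2}; now {s0, s1, s2, s4}.
Read '2': s0→{s0}, s1→{s1, s2}, s2→{s0}, s4→{s2}; union {s0, s1, s2}; ε-closure = {s0, s1, s2, s4}.
Read '1': s0→{s0}, s1→{s1, s3, s4}, s2→{s3}, s4→∅; now {s0, s1, s3, s4}.
The final set {s0, s1, s3, s4} contains the accepting state s1.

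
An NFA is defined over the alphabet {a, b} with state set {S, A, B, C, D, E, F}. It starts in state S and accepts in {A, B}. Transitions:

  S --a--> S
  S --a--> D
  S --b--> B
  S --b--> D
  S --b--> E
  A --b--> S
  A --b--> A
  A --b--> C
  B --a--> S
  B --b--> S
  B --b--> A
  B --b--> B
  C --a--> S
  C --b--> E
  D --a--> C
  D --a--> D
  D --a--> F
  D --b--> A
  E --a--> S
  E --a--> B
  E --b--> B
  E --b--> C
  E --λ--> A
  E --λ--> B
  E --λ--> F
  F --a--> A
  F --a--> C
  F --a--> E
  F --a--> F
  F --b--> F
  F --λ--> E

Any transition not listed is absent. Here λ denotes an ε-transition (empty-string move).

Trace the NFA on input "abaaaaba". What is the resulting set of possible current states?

Start in {S}.
Read 'a': S→{S, D}; now {S, D}.
Read 'b': S→{B, D, E}, D→{A}; union {A, B, D, E}; ε-closure = {A, B, D, E, F}.
Read 'a': A→∅, B→{S}, D→{C, D, F}, E→{S, B}, F→{A, C, E, F}; now {S, A, B, C, D, E, F}.
Read 'a': S→{S, D}, A→∅, B→{S}, C→{S}, D→{C, D, F}, E→{S, B}, F→{A, C, E, F}; now {S, A, B, C, D, E, F}.
Read 'a': S→{S, D}, A→∅, B→{S}, C→{S}, D→{C, D, F}, E→{S, B}, F→{A, C, E, F}; now {S, A, B, C, D, E, F}.
Read 'a': S→{S, D}, A→∅, B→{S}, C→{S}, D→{C, D, F}, E→{S, B}, F→{A, C, E, F}; now {S, A, B, C, D, E, F}.
Read 'b': S→{B, D, E}, A→{S, A, C}, B→{S, A, B}, C→{E}, D→{A}, E→{B, C}, F→{F}; now {S, A, B, C, D, E, F}.
Read 'a': S→{S, D}, A→∅, B→{S}, C→{S}, D→{C, D, F}, E→{S, B}, F→{A, C, E, F}; now {S, A, B, C, D, E, F}.

{S, A, B, C, D, E, F}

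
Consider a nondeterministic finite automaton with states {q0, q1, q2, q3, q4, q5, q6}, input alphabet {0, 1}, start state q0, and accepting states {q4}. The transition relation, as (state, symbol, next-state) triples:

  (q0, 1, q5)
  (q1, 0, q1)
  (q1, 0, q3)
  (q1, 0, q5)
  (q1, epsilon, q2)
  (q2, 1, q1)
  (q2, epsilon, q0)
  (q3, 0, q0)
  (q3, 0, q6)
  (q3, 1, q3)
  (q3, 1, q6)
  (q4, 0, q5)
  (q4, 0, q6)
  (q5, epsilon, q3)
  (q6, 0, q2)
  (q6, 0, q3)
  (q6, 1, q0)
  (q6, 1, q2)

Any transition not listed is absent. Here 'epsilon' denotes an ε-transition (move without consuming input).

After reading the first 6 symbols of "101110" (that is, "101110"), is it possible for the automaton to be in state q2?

Yes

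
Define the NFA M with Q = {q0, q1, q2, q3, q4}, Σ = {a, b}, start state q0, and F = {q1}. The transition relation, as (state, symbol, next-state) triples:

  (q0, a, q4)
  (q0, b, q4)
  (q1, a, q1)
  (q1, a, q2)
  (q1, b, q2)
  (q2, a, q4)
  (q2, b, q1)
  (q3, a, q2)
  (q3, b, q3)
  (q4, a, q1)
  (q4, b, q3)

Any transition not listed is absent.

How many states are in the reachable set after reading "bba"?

1

Start in {q0}.
Read 'b': {q0} → {q4}.
Read 'b': {q4} → {q3}.
Read 'a': {q3} → {q2}.
That set has 1 state.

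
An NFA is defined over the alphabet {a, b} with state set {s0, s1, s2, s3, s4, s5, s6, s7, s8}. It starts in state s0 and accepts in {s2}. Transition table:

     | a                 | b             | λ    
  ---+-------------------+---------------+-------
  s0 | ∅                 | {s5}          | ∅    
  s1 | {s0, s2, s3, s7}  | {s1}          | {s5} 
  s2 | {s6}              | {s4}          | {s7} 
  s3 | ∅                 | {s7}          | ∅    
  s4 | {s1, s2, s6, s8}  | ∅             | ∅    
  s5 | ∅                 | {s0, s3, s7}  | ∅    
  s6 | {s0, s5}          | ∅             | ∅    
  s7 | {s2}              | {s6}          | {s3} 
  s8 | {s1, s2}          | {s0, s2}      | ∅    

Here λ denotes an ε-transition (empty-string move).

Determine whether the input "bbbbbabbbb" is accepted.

Start in {s0}.
Read 'b': s0→{s5}; now {s5}.
Read 'b': s5→{s0, s3, s7}; now {s0, s3, s7}.
Read 'b': s0→{s5}, s3→{s7}, s7→{s6}; union {s5, s6, s7}; ε-closure = {s3, s5, s6, s7}.
Read 'b': s3→{s7}, s5→{s0, s3, s7}, s6→∅, s7→{s6}; now {s0, s3, s6, s7}.
Read 'b': s0→{s5}, s3→{s7}, s6→∅, s7→{s6}; union {s5, s6, s7}; ε-closure = {s3, s5, s6, s7}.
Read 'a': s3→∅, s5→∅, s6→{s0, s5}, s7→{s2}; union {s0, s2, s5}; ε-closure = {s0, s2, s3, s5, s7}.
Read 'b': s0→{s5}, s2→{s4}, s3→{s7}, s5→{s0, s3, s7}, s7→{s6}; now {s0, s3, s4, s5, s6, s7}.
Read 'b': s0→{s5}, s3→{s7}, s4→∅, s5→{s0, s3, s7}, s6→∅, s7→{s6}; now {s0, s3, s5, s6, s7}.
Read 'b': s0→{s5}, s3→{s7}, s5→{s0, s3, s7}, s6→∅, s7→{s6}; now {s0, s3, s5, s6, s7}.
Read 'b': s0→{s5}, s3→{s7}, s5→{s0, s3, s7}, s6→∅, s7→{s6}; now {s0, s3, s5, s6, s7}.
The final set {s0, s3, s5, s6, s7} contains no accepting state.

No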